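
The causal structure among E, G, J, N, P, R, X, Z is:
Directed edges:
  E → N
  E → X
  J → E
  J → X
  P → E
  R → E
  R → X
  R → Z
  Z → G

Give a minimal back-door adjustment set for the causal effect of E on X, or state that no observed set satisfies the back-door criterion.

desc(E)\{E}={N,X}; candidates ⊆ {G,J,P,R,Z}.
size 0: {}; under {} E still reaches {G,J,P,R,X,Z} ∋ X.
size 1: {G}, {J}, {P} …(+2); under {G} E still reaches {J,P,R,X,Z} ∋ X.
{J,R}: E⊥X given {J,R} in G with E→· removed — back-door holds.

E→X: minimal back-door set {J, R}.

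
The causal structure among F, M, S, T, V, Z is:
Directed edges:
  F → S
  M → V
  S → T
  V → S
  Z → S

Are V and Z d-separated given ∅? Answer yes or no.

Bayes-Ball from V | ∅ reaches {M,S,T}.
Z ∉ reach(V|∅) ⇒ V ⊥ Z | ∅.

Yes — V ⊥ Z | ∅.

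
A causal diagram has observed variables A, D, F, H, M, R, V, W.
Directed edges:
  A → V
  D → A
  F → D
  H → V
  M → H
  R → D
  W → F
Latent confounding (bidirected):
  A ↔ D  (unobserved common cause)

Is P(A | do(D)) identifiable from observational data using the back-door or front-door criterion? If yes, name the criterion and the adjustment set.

desc(D)\{D}={A,V}; candidates ⊆ {F,H,M,R,W}.
D↔A: latent back-door arc(s) into D.
size 0: {}; under {} D still reaches {A,F,R,V,W} ∋ A.
size 1: {F}, {H}, {M} …(+2); under {F} D still reaches {A,R,V} ∋ A.
size 2: {F,H}, {F,M}, {F,R} …(+7); under {F,H} D still reaches {A,R,V} ∋ A.
D↔A cannot be blocked by any observed set — no back-door set.
No mediator lies on a directed D→…→A path.
Neither criterion identifies P(A|do(D)) in this graph.

P(A|do(D)): not identifiable (no BD/FD set).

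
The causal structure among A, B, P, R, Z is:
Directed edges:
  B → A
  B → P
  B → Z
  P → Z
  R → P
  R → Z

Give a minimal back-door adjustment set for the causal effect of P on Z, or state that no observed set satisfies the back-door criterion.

P→Z: minimal back-door set {B, R}.

desc(P)\{P}={Z}; candidates ⊆ {A,B,R}.
size 0: {}; under {} P still reaches {A,B,R,Z} ∋ Z.
size 1: {A}, {B}, {R}; under {A} P still reaches {B,R,Z} ∋ Z.
{B,R}: P⊥Z given {B,R} in G with P→· removed — back-door holds.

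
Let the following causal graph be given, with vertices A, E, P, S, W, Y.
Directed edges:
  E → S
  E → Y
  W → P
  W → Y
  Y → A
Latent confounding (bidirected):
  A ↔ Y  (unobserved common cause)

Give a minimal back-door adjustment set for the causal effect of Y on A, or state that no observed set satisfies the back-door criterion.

Y→A: no observed back-door set.

desc(Y)\{Y}={A}; candidates ⊆ {E,P,S,W}.
Y↔A: latent back-door arc(s) into Y.
size 0: {}; under {} Y still reaches {A,E,P,S,W} ∋ A.
size 1: {E}, {P}, {S} …(+1); under {E} Y still reaches {A,P,W} ∋ A.
size 2: {E,P}, {E,S}, {E,W} …(+3); under {E,P} Y still reaches {A,W} ∋ A.
Y↔A cannot be blocked by any observed set — no back-door set.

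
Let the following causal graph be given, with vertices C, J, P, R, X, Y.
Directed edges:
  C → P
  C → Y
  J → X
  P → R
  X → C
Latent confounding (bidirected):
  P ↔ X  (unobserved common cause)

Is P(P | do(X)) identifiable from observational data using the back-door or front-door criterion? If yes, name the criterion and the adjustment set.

P(P|do(X)): frontdoor, adjust for {C}.

desc(X)\{X}={C,P,R,Y}; candidates ⊆ {J}.
X↔P: latent back-door arc(s) into X.
size 0: {}; under {} X still reaches {J,P,R} ∋ P.
size 1: {J}; under {J} X still reaches {P,R} ∋ P.
X↔P cannot be blocked by any observed set — no back-door set.
{C}: (i) intercepts every directed X→P path; (ii) no back-door X→{C}; (iii) {X} blocks every back-door {C}→P. Front-door holds.
P(P|do(X)) = Σ_{C} P(C|X) Σ_{X'} P(P|C,X')P(X').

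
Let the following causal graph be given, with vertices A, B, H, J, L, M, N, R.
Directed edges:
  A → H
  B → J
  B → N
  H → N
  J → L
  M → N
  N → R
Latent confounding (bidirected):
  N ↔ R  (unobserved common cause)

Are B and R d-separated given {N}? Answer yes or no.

Bayes-Ball from B | {N} reaches {A,H,J,L,M,R}.
R ∈ reach(B|{N}) ⇒ B ⊥̸ R | {N}.

No — B and R are d-connected given {N}.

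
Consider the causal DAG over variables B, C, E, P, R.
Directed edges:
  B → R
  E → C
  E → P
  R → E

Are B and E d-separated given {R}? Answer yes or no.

Bayes-Ball from B | {R} reaches ∅.
E ∉ reach(B|{R}) ⇒ B ⊥ E | {R}.

Yes — B ⊥ E | {R}.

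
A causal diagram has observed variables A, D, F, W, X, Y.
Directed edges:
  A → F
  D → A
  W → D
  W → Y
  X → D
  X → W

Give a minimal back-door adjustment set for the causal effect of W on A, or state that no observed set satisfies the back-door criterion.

W→A: minimal back-door set {X}.

desc(W)\{W}={A,D,F,Y}; candidates ⊆ {X}.
size 0: {}; under {} W still reaches {A,D,F,X} ∋ A.
{X}: W⊥A given {X} in G with W→· removed — back-door holds.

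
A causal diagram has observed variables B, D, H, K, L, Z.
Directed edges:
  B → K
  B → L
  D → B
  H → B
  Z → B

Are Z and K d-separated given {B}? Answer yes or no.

Yes — Z ⊥ K | {B}.

Bayes-Ball from Z | {B} reaches {D,H}.
K ∉ reach(Z|{B}) ⇒ Z ⊥ K | {B}.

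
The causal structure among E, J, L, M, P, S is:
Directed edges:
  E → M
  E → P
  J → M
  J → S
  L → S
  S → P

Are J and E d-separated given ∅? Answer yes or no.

Bayes-Ball from J | ∅ reaches {M,P,S}.
E ∉ reach(J|∅) ⇒ J ⊥ E | ∅.

Yes — J ⊥ E | ∅.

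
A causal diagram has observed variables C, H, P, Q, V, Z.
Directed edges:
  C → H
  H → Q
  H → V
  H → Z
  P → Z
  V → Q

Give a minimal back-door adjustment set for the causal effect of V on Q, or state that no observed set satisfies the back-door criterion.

desc(V)\{V}={Q}; candidates ⊆ {C,H,P,Z}.
size 0: {}; under {} V still reaches {C,H,Q,Z} ∋ Q.
{H}: V⊥Q given {H} in G with V→· removed — back-door holds.

V→Q: minimal back-door set {H}.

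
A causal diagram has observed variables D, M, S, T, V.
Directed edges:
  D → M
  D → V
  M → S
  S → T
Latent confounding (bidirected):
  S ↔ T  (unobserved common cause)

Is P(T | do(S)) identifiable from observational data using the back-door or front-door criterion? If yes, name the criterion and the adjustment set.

desc(S)\{S}={T}; candidates ⊆ {D,M,V}.
S↔T: latent back-door arc(s) into S.
size 0: {}; under {} S still reaches {D,M,T,V} ∋ T.
size 1: {D}, {M}, {V}; under {D} S still reaches {M,T} ∋ T.
size 2: {D,M}, {D,V}, {M,V}; under {D,M} S still reaches {T} ∋ T.
S↔T cannot be blocked by any observed set — no back-door set.
No mediator lies on a directed S→…→T path.
Neither criterion identifies P(T|do(S)) in this graph.

P(T|do(S)): not identifiable (no BD/FD set).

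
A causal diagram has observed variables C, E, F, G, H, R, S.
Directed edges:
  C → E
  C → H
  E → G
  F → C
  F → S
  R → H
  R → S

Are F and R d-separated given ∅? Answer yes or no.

Yes — F ⊥ R | ∅.

Bayes-Ball from F | ∅ reaches {C,E,G,H,S}.
R ∉ reach(F|∅) ⇒ F ⊥ R | ∅.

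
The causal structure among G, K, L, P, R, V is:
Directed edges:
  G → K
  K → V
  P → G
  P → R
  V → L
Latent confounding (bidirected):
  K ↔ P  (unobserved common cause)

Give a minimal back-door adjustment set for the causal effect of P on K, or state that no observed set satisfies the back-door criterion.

desc(P)\{P}={G,K,L,R,V}; candidates ⊆ {—}.
P↔K: latent back-door arc(s) into P.
size 0: {}; under {} P still reaches {K,L,V} ∋ K.
P↔K cannot be blocked by any observed set — no back-door set.

P→K: no observed back-door set.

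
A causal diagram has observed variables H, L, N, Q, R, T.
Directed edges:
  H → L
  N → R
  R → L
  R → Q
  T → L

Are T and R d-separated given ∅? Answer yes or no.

Yes — T ⊥ R | ∅.

Bayes-Ball from T | ∅ reaches {L}.
R ∉ reach(T|∅) ⇒ T ⊥ R | ∅.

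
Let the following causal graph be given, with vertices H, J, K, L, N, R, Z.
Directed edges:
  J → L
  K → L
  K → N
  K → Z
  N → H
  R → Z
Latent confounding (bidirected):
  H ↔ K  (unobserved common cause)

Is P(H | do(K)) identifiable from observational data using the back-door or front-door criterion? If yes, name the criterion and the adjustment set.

P(H|do(K)): frontdoor, adjust for {N}.

desc(K)\{K}={H,L,N,Z}; candidates ⊆ {J,R}.
K↔H: latent back-door arc(s) into K.
size 0: {}; under {} K still reaches {H} ∋ H.
size 1: {J}, {R}; under {J} K still reaches {H} ∋ H.
size 2: {J,R}; under {J,R} K still reaches {H} ∋ H.
K↔H cannot be blocked by any observed set — no back-door set.
{N}: (i) intercepts every directed K→H path; (ii) no back-door K→{N}; (iii) {K} blocks every back-door {N}→H. Front-door holds.
P(H|do(K)) = Σ_{N} P(N|K) Σ_{K'} P(H|N,K')P(K').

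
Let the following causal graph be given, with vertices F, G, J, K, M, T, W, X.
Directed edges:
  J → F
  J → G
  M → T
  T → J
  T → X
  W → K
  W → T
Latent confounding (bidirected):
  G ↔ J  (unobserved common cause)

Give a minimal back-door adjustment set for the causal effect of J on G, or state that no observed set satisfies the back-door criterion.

desc(J)\{J}={F,G}; candidates ⊆ {K,M,T,W,X}.
J↔G: latent back-door arc(s) into J.
size 0: {}; under {} J still reaches {G,K,M,T,W,X} ∋ G.
size 1: {K}, {M}, {T} …(+2); under {K} J still reaches {G,M,T,W,X} ∋ G.
size 2: {K,M}, {K,T}, {K,W} …(+7); under {K,M} J still reaches {G,T,W,X} ∋ G.
J↔G cannot be blocked by any observed set — no back-door set.

J→G: no observed back-door set.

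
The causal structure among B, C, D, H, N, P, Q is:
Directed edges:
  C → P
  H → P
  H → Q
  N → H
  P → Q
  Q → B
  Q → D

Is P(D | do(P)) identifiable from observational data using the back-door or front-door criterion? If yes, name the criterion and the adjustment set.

P(D|do(P)): backdoor, adjust for {H}.

desc(P)\{P}={B,D,Q}; candidates ⊆ {C,H,N}.
size 0: {}; under {} P still reaches {B,C,D,H,N,Q} ∋ D.
{H}: P⊥D given {H} in G with P→· removed — back-door holds.
P(D|do(P)) = Σ_{H} P(D|P,H)·P(H).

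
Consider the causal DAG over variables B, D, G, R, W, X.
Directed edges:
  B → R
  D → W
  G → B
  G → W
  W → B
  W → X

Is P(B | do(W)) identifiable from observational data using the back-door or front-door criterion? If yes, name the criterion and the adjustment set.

P(B|do(W)): backdoor, adjust for {G}.

desc(W)\{W}={B,R,X}; candidates ⊆ {D,G}.
size 0: {}; under {} W still reaches {B,D,G,R} ∋ B.
{G}: W⊥B given {G} in G with W→· removed — back-door holds.
P(B|do(W)) = Σ_{G} P(B|W,G)·P(G).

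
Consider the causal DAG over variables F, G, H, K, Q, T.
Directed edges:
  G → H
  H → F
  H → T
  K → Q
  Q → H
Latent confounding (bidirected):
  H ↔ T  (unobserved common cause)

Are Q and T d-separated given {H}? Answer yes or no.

No — Q and T are d-connected given {H}.

Bayes-Ball from Q | {H} reaches {G,K,T}.
T ∈ reach(Q|{H}) ⇒ Q ⊥̸ T | {H}.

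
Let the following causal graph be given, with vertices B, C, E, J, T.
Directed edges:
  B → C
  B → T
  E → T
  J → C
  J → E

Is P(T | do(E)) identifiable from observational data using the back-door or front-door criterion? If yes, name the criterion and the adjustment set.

desc(E)\{E}={T}; candidates ⊆ {B,C,J}.
∅: E⊥T given ∅ in G with E→· removed — back-door holds.
P(T|do(E)) = P(T|E) — no adjustment needed.

P(T|do(E)): backdoor, adjust for ∅.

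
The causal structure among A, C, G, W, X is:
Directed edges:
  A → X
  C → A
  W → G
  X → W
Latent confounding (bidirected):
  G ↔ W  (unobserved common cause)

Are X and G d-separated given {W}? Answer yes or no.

Bayes-Ball from X | {W} reaches {A,C,G}.
G ∈ reach(X|{W}) ⇒ X ⊥̸ G | {W}.

No — X and G are d-connected given {W}.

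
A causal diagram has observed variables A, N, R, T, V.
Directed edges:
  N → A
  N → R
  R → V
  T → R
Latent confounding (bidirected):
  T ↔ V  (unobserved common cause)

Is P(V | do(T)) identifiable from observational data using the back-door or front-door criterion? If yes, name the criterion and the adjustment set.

P(V|do(T)): frontdoor, adjust for {R}.

desc(T)\{T}={R,V}; candidates ⊆ {A,N}.
T↔V: latent back-door arc(s) into T.
size 0: {}; under {} T still reaches {V} ∋ V.
size 1: {A}, {N}; under {A} T still reaches {V} ∋ V.
size 2: {A,N}; under {A,N} T still reaches {V} ∋ V.
T↔V cannot be blocked by any observed set — no back-door set.
{R}: (i) intercepts every directed T→V path; (ii) no back-door T→{R}; (iii) {T} blocks every back-door {R}→V. Front-door holds.
P(V|do(T)) = Σ_{R} P(R|T) Σ_{T'} P(V|R,T')P(T').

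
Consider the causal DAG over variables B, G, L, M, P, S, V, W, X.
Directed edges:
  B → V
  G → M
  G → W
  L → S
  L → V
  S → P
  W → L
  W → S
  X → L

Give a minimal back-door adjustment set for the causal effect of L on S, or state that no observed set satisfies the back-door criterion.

desc(L)\{L}={P,S,V}; candidates ⊆ {B,G,M,W,X}.
size 0: {}; under {} L still reaches {G,M,P,S,W,X} ∋ S.
{W}: L⊥S given {W} in G with L→· removed — back-door holds.

L→S: minimal back-door set {W}.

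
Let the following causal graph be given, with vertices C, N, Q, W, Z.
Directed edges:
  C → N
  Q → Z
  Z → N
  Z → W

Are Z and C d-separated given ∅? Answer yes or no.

Bayes-Ball from Z | ∅ reaches {N,Q,W}.
C ∉ reach(Z|∅) ⇒ Z ⊥ C | ∅.

Yes — Z ⊥ C | ∅.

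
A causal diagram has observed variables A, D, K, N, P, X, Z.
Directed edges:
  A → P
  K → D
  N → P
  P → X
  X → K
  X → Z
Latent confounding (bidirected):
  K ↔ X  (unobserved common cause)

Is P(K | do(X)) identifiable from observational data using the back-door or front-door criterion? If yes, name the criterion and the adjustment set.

P(K|do(X)): not identifiable (no BD/FD set).

desc(X)\{X}={D,K,Z}; candidates ⊆ {A,N,P}.
X↔K: latent back-door arc(s) into X.
size 0: {}; under {} X still reaches {A,D,K,N,P} ∋ K.
size 1: {A}, {N}, {P}; under {A} X still reaches {D,K,N,P} ∋ K.
size 2: {A,N}, {A,P}, {N,P}; under {A,N} X still reaches {D,K,P} ∋ K.
X↔K cannot be blocked by any observed set — no back-door set.
No mediator lies on a directed X→…→K path.
Neither criterion identifies P(K|do(X)) in this graph.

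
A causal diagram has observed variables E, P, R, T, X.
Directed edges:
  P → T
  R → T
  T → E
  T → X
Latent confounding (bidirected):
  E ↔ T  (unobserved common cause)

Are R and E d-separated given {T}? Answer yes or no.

No — R and E are d-connected given {T}.

Bayes-Ball from R | {T} reaches {E,P}.
E ∈ reach(R|{T}) ⇒ R ⊥̸ E | {T}.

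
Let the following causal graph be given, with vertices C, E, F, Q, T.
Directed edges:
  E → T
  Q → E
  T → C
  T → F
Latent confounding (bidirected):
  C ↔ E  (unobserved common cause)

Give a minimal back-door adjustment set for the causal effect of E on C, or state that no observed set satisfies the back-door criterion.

E→C: no observed back-door set.

desc(E)\{E}={C,F,T}; candidates ⊆ {Q}.
E↔C: latent back-door arc(s) into E.
size 0: {}; under {} E still reaches {C,Q} ∋ C.
size 1: {Q}; under {Q} E still reaches {C} ∋ C.
E↔C cannot be blocked by any observed set — no back-door set.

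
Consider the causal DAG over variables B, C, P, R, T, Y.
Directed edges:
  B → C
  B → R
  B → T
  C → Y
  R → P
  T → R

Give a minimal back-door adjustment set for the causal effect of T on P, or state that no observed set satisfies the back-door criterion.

desc(T)\{T}={P,R}; candidates ⊆ {B,C,Y}.
size 0: {}; under {} T still reaches {B,C,P,R,Y} ∋ P.
{B}: T⊥P given {B} in G with T→· removed — back-door holds.

T→P: minimal back-door set {B}.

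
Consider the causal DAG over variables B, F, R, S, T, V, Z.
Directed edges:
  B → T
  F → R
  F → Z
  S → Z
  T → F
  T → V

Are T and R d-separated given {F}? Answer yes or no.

Yes — T ⊥ R | {F}.

Bayes-Ball from T | {F} reaches {B,V}.
R ∉ reach(T|{F}) ⇒ T ⊥ R | {F}.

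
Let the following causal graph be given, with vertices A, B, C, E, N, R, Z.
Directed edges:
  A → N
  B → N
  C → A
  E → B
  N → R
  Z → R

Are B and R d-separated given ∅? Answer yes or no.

Bayes-Ball from B | ∅ reaches {E,N,R}.
R ∈ reach(B|∅) ⇒ B ⊥̸ R | ∅.

No — B and R are d-connected given ∅.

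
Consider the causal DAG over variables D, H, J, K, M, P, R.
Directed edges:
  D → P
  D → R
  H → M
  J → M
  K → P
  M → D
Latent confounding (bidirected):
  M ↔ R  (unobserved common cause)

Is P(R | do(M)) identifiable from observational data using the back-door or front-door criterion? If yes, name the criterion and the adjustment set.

P(R|do(M)): frontdoor, adjust for {D}.

desc(M)\{M}={D,P,R}; candidates ⊆ {H,J,K}.
M↔R: latent back-door arc(s) into M.
size 0: {}; under {} M still reaches {H,J,R} ∋ R.
size 1: {H}, {J}, {K}; under {H} M still reaches {J,R} ∋ R.
size 2: {H,J}, {H,K}, {J,K}; under {H,J} M still reaches {R} ∋ R.
M↔R cannot be blocked by any observed set — no back-door set.
{D}: (i) intercepts every directed M→R path; (ii) no back-door M→{D}; (iii) {M} blocks every back-door {D}→R. Front-door holds.
P(R|do(M)) = Σ_{D} P(D|M) Σ_{M'} P(R|D,M')P(M').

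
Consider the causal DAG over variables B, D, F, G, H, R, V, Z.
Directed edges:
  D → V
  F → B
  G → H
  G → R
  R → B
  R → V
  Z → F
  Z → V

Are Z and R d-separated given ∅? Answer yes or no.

Bayes-Ball from Z | ∅ reaches {B,F,V}.
R ∉ reach(Z|∅) ⇒ Z ⊥ R | ∅.

Yes — Z ⊥ R | ∅.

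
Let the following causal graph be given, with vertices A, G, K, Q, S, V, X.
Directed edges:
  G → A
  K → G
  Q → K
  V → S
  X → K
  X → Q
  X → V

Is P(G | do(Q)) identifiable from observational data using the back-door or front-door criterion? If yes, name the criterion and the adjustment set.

desc(Q)\{Q}={A,G,K}; candidates ⊆ {S,V,X}.
size 0: {}; under {} Q still reaches {A,G,K,S,V,X} ∋ G.
{X}: Q⊥G given {X} in G with Q→· removed — back-door holds.
P(G|do(Q)) = Σ_{X} P(G|Q,X)·P(X).

P(G|do(Q)): backdoor, adjust for {X}.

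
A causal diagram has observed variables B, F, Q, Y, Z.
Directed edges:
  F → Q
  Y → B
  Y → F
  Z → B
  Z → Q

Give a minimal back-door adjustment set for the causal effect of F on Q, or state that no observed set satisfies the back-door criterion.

F→Q: minimal back-door set ∅.

desc(F)\{F}={Q}; candidates ⊆ {B,Y,Z}.
∅: F⊥Q given ∅ in G with F→· removed — back-door holds.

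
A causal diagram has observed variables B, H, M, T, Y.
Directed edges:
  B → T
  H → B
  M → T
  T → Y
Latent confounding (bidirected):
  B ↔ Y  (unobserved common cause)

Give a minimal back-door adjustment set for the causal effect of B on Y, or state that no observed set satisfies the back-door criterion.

desc(B)\{B}={T,Y}; candidates ⊆ {H,M}.
B↔Y: latent back-door arc(s) into B.
size 0: {}; under {} B still reaches {H,Y} ∋ Y.
size 1: {H}, {M}; under {H} B still reaches {Y} ∋ Y.
size 2: {H,M}; under {H,M} B still reaches {Y} ∋ Y.
B↔Y cannot be blocked by any observed set — no back-door set.

B→Y: no observed back-door set.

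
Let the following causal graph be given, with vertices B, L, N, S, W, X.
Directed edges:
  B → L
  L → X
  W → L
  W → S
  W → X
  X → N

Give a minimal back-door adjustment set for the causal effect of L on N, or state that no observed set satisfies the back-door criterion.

L→N: minimal back-door set {W}.

desc(L)\{L}={N,X}; candidates ⊆ {B,S,W}.
size 0: {}; under {} L still reaches {B,N,S,W,X} ∋ N.
{W}: L⊥N given {W} in G with L→· removed — back-door holds.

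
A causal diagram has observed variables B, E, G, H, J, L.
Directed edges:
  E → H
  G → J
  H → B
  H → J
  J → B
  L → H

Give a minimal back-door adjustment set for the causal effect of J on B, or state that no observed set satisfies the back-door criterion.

J→B: minimal back-door set {H}.

desc(J)\{J}={B}; candidates ⊆ {E,G,H,L}.
size 0: {}; under {} J still reaches {B,E,G,H,L} ∋ B.
{H}: J⊥B given {H} in G with J→· removed — back-door holds.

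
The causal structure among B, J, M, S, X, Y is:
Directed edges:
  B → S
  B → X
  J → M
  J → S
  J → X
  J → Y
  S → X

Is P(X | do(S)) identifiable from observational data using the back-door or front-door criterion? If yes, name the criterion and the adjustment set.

P(X|do(S)): backdoor, adjust for {B, J}.

desc(S)\{S}={X}; candidates ⊆ {B,J,M,Y}.
size 0: {}; under {} S still reaches {B,J,M,X,Y} ∋ X.
size 1: {B}, {J}, {M} …(+1); under {B} S still reaches {J,M,X,Y} ∋ X.
{B,J}: S⊥X given {B,J} in G with S→· removed — back-door holds.
P(X|do(S)) = Σ_{B,J} P(X|S,B,J)·P(B,J).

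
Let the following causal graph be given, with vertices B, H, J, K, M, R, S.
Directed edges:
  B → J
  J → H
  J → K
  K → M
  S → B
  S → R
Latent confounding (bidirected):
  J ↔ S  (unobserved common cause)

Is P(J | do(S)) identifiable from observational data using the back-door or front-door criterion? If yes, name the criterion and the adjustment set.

desc(S)\{S}={B,H,J,K,M,R}; candidates ⊆ {—}.
S↔J: latent back-door arc(s) into S.
size 0: {}; under {} S still reaches {H,J,K,M} ∋ J.
S↔J cannot be blocked by any observed set — no back-door set.
{B}: (i) intercepts every directed S→J path; (ii) no back-door S→{B}; (iii) {S} blocks every back-door {B}→J. Front-door holds.
P(J|do(S)) = Σ_{B} P(B|S) Σ_{S'} P(J|B,S')P(S').

P(J|do(S)): frontdoor, adjust for {B}.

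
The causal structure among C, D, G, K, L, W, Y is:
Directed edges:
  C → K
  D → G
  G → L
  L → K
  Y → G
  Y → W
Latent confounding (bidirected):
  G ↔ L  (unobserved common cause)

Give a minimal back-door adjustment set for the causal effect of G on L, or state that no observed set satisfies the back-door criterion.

G→L: no observed back-door set.

desc(G)\{G}={K,L}; candidates ⊆ {C,D,W,Y}.
G↔L: latent back-door arc(s) into G.
size 0: {}; under {} G still reaches {D,K,L,W,Y} ∋ L.
size 1: {C}, {D}, {W} …(+1); under {C} G still reaches {D,K,L,W,Y} ∋ L.
size 2: {C,D}, {C,W}, {C,Y} …(+3); under {C,D} G still reaches {K,L,W,Y} ∋ L.
G↔L cannot be blocked by any observed set — no back-door set.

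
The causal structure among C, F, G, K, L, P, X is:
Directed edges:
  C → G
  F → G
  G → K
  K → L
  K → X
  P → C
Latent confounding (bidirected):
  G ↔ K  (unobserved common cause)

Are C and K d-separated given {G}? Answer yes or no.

No — C and K are d-connected given {G}.

Bayes-Ball from C | {G} reaches {F,K,L,P,X}.
K ∈ reach(C|{G}) ⇒ C ⊥̸ K | {G}.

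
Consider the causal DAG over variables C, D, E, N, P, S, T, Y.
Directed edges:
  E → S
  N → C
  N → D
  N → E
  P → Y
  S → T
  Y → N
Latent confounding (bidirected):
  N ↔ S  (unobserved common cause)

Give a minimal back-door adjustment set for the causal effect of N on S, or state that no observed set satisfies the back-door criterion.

desc(N)\{N}={C,D,E,S,T}; candidates ⊆ {P,Y}.
N↔S: latent back-door arc(s) into N.
size 0: {}; under {} N still reaches {P,S,T,Y} ∋ S.
size 1: {P}, {Y}; under {P} N still reaches {S,T,Y} ∋ S.
size 2: {P,Y}; under {P,Y} N still reaches {S,T} ∋ S.
N↔S cannot be blocked by any observed set — no back-door set.

N→S: no observed back-door set.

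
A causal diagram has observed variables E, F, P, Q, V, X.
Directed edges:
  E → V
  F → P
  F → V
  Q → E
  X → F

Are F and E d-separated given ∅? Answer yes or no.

Bayes-Ball from F | ∅ reaches {P,V,X}.
E ∉ reach(F|∅) ⇒ F ⊥ E | ∅.

Yes — F ⊥ E | ∅.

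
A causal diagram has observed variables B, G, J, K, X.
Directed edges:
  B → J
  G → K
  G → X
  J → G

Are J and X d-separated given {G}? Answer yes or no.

Yes — J ⊥ X | {G}.

Bayes-Ball from J | {G} reaches {B}.
X ∉ reach(J|{G}) ⇒ J ⊥ X | {G}.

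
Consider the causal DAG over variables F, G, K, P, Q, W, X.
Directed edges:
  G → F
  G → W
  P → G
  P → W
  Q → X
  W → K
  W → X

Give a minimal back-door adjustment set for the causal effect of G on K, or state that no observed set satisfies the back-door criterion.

desc(G)\{G}={F,K,W,X}; candidates ⊆ {P,Q}.
size 0: {}; under {} G still reaches {K,P,W,X} ∋ K.
{P}: G⊥K given {P} in G with G→· removed — back-door holds.

G→K: minimal back-door set {P}.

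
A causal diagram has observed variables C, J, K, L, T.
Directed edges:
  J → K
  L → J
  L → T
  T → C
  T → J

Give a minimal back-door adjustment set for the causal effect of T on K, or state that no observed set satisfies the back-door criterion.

T→K: minimal back-door set {L}.

desc(T)\{T}={C,J,K}; candidates ⊆ {L}.
size 0: {}; under {} T still reaches {J,K,L} ∋ K.
{L}: T⊥K given {L} in G with T→· removed — back-door holds.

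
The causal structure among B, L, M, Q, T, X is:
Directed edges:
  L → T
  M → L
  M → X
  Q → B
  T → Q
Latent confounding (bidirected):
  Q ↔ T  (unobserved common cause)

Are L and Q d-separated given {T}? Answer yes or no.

Bayes-Ball from L | {T} reaches {B,M,Q,X}.
Q ∈ reach(L|{T}) ⇒ L ⊥̸ Q | {T}.

No — L and Q are d-connected given {T}.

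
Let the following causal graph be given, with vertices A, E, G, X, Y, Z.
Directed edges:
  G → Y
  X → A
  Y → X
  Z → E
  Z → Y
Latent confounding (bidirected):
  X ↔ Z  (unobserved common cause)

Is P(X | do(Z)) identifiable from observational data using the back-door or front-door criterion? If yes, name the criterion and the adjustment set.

P(X|do(Z)): frontdoor, adjust for {Y}.

desc(Z)\{Z}={A,E,X,Y}; candidates ⊆ {G}.
Z↔X: latent back-door arc(s) into Z.
size 0: {}; under {} Z still reaches {A,X} ∋ X.
size 1: {G}; under {G} Z still reaches {A,X} ∋ X.
Z↔X cannot be blocked by any observed set — no back-door set.
{Y}: (i) intercepts every directed Z→X path; (ii) no back-door Z→{Y}; (iii) {Z} blocks every back-door {Y}→X. Front-door holds.
P(X|do(Z)) = Σ_{Y} P(Y|Z) Σ_{Z'} P(X|Y,Z')P(Z').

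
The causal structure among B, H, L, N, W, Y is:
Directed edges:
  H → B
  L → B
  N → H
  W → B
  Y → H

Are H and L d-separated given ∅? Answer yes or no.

Bayes-Ball from H | ∅ reaches {B,N,Y}.
L ∉ reach(H|∅) ⇒ H ⊥ L | ∅.

Yes — H ⊥ L | ∅.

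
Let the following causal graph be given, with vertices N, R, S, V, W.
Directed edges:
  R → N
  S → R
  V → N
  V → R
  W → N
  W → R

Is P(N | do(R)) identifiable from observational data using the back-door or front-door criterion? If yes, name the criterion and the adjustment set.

P(N|do(R)): backdoor, adjust for {V, W}.

desc(R)\{R}={N}; candidates ⊆ {S,V,W}.
size 0: {}; under {} R still reaches {N,S,V,W} ∋ N.
size 1: {S}, {V}, {W}; under {S} R still reaches {N,V,W} ∋ N.
{V,W}: R⊥N given {V,W} in G with R→· removed — back-door holds.
P(N|do(R)) = Σ_{V,W} P(N|R,V,W)·P(V,W).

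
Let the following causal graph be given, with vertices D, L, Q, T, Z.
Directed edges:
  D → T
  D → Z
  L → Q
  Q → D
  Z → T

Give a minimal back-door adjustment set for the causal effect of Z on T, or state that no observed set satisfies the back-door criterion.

Z→T: minimal back-door set {D}.

desc(Z)\{Z}={T}; candidates ⊆ {D,L,Q}.
size 0: {}; under {} Z still reaches {D,L,Q,T} ∋ T.
{D}: Z⊥T given {D} in G with Z→· removed — back-door holds.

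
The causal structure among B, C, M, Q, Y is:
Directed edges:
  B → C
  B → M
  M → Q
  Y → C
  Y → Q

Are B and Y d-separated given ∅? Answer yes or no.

Yes — B ⊥ Y | ∅.

Bayes-Ball from B | ∅ reaches {C,M,Q}.
Y ∉ reach(B|∅) ⇒ B ⊥ Y | ∅.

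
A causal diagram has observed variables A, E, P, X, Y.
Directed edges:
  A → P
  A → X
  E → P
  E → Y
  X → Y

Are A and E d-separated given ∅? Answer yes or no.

Bayes-Ball from A | ∅ reaches {P,X,Y}.
E ∉ reach(A|∅) ⇒ A ⊥ E | ∅.

Yes — A ⊥ E | ∅.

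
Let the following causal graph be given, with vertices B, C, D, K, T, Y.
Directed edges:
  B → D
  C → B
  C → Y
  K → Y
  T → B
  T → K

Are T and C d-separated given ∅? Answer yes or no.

Bayes-Ball from T | ∅ reaches {B,D,K,Y}.
C ∉ reach(T|∅) ⇒ T ⊥ C | ∅.

Yes — T ⊥ C | ∅.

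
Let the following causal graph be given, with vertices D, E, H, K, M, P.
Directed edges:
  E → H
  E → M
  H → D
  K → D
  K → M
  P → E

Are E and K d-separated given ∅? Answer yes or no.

Bayes-Ball from E | ∅ reaches {D,H,M,P}.
K ∉ reach(E|∅) ⇒ E ⊥ K | ∅.

Yes — E ⊥ K | ∅.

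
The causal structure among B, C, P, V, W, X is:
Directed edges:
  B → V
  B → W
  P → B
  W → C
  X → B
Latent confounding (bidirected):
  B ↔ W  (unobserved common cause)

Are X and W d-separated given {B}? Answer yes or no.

Bayes-Ball from X | {B} reaches {C,P,W}.
W ∈ reach(X|{B}) ⇒ X ⊥̸ W | {B}.

No — X and W are d-connected given {B}.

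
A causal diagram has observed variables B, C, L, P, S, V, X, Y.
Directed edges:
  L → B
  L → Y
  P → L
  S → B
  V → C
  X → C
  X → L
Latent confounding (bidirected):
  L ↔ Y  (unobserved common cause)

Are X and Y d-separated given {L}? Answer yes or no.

No — X and Y are d-connected given {L}.

Bayes-Ball from X | {L} reaches {C,P,Y}.
Y ∈ reach(X|{L}) ⇒ X ⊥̸ Y | {L}.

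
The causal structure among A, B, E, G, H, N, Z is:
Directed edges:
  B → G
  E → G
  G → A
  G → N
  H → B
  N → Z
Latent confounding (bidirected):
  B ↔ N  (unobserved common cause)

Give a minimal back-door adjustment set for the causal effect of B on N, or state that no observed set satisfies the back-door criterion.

B→N: no observed back-door set.

desc(B)\{B}={A,G,N,Z}; candidates ⊆ {E,H}.
B↔N: latent back-door arc(s) into B.
size 0: {}; under {} B still reaches {H,N,Z} ∋ N.
size 1: {E}, {H}; under {E} B still reaches {H,N,Z} ∋ N.
size 2: {E,H}; under {E,H} B still reaches {N,Z} ∋ N.
B↔N cannot be blocked by any observed set — no back-door set.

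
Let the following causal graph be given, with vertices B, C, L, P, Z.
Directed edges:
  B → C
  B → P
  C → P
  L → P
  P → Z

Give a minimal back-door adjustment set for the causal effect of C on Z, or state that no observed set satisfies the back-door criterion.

desc(C)\{C}={P,Z}; candidates ⊆ {B,L}.
size 0: {}; under {} C still reaches {B,P,Z} ∋ Z.
{B}: C⊥Z given {B} in G with C→· removed — back-door holds.

C→Z: minimal back-door set {B}.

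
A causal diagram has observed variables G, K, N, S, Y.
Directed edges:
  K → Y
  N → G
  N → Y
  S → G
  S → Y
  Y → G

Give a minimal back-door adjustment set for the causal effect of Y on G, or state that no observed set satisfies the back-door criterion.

desc(Y)\{Y}={G}; candidates ⊆ {K,N,S}.
size 0: {}; under {} Y still reaches {G,K,N,S} ∋ G.
size 1: {K}, {N}, {S}; under {K} Y still reaches {G,N,S} ∋ G.
{N,S}: Y⊥G given {N,S} in G with Y→· removed — back-door holds.

Y→G: minimal back-door set {N, S}.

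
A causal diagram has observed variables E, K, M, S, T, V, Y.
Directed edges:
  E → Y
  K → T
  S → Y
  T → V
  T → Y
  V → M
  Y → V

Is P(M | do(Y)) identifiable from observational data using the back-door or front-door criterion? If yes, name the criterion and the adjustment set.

P(M|do(Y)): backdoor, adjust for {T}.

desc(Y)\{Y}={M,V}; candidates ⊆ {E,K,S,T}.
size 0: {}; under {} Y still reaches {E,K,M,S,T,V} ∋ M.
{T}: Y⊥M given {T} in G with Y→· removed — back-door holds.
P(M|do(Y)) = Σ_{T} P(M|Y,T)·P(T).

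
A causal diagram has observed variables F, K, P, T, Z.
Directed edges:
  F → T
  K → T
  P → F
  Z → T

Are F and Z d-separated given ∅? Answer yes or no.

Bayes-Ball from F | ∅ reaches {P,T}.
Z ∉ reach(F|∅) ⇒ F ⊥ Z | ∅.

Yes — F ⊥ Z | ∅.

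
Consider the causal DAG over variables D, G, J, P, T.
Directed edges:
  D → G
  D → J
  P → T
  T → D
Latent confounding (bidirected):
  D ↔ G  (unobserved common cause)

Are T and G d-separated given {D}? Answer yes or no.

Bayes-Ball from T | {D} reaches {G,P}.
G ∈ reach(T|{D}) ⇒ T ⊥̸ G | {D}.

No — T and G are d-connected given {D}.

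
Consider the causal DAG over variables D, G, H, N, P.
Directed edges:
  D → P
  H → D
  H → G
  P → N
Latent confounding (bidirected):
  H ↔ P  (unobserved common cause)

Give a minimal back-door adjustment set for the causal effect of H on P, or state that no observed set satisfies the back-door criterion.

desc(H)\{H}={D,G,N,P}; candidates ⊆ {—}.
H↔P: latent back-door arc(s) into H.
size 0: {}; under {} H still reaches {N,P} ∋ P.
H↔P cannot be blocked by any observed set — no back-door set.

H→P: no observed back-door set.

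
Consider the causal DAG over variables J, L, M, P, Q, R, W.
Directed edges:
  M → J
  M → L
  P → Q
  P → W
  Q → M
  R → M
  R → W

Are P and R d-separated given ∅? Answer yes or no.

Bayes-Ball from P | ∅ reaches {J,L,M,Q,W}.
R ∉ reach(P|∅) ⇒ P ⊥ R | ∅.

Yes — P ⊥ R | ∅.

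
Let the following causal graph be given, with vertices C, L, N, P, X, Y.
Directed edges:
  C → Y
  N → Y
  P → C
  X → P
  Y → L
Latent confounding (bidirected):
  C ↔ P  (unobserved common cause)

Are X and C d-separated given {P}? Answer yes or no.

No — X and C are d-connected given {P}.

Bayes-Ball from X | {P} reaches {C,L,Y}.
C ∈ reach(X|{P}) ⇒ X ⊥̸ C | {P}.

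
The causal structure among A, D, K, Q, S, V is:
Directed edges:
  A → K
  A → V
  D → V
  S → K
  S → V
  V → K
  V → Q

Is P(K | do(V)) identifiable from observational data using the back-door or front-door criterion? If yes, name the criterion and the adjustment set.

desc(V)\{V}={K,Q}; candidates ⊆ {A,D,S}.
size 0: {}; under {} V still reaches {A,D,K,S} ∋ K.
size 1: {A}, {D}, {S}; under {A} V still reaches {D,K,S} ∋ K.
{A,S}: V⊥K given {A,S} in G with V→· removed — back-door holds.
P(K|do(V)) = Σ_{A,S} P(K|V,A,S)·P(A,S).

P(K|do(V)): backdoor, adjust for {A, S}.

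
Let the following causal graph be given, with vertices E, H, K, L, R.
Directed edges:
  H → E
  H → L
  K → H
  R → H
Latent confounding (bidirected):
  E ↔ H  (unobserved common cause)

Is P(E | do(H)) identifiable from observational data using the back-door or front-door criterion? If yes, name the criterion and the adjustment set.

desc(H)\{H}={E,L}; candidates ⊆ {K,R}.
H↔E: latent back-door arc(s) into H.
size 0: {}; under {} H still reaches {E,K,R} ∋ E.
size 1: {K}, {R}; under {K} H still reaches {E,R} ∋ E.
size 2: {K,R}; under {K,R} H still reaches {E} ∋ E.
H↔E cannot be blocked by any observed set — no back-door set.
No mediator lies on a directed H→…→E path.
Neither criterion identifies P(E|do(H)) in this graph.

P(E|do(H)): not identifiable (no BD/FD set).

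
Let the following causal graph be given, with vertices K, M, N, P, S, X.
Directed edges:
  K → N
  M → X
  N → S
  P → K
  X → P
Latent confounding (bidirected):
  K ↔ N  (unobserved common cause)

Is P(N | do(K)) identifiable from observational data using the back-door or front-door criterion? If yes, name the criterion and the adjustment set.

P(N|do(K)): not identifiable (no BD/FD set).

desc(K)\{K}={N,S}; candidates ⊆ {M,P,X}.
K↔N: latent back-door arc(s) into K.
size 0: {}; under {} K still reaches {M,N,P,S,X} ∋ N.
size 1: {M}, {P}, {X}; under {M} K still reaches {N,P,S,X} ∋ N.
size 2: {M,P}, {M,X}, {P,X}; under {M,P} K still reaches {N,S} ∋ N.
K↔N cannot be blocked by any observed set — no back-door set.
No mediator lies on a directed K→…→N path.
Neither criterion identifies P(N|do(K)) in this graph.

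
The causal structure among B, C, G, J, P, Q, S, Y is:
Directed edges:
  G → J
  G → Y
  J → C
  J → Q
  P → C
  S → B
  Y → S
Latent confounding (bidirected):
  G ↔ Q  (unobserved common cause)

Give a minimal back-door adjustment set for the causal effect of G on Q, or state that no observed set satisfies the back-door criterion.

desc(G)\{G}={B,C,J,Q,S,Y}; candidates ⊆ {P}.
G↔Q: latent back-door arc(s) into G.
size 0: {}; under {} G still reaches {Q} ∋ Q.
size 1: {P}; under {P} G still reaches {Q} ∋ Q.
G↔Q cannot be blocked by any observed set — no back-door set.

G→Q: no observed back-door set.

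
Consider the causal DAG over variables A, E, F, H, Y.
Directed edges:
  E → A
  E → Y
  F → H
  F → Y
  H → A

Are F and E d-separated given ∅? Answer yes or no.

Bayes-Ball from F | ∅ reaches {A,H,Y}.
E ∉ reach(F|∅) ⇒ F ⊥ E | ∅.

Yes — F ⊥ E | ∅.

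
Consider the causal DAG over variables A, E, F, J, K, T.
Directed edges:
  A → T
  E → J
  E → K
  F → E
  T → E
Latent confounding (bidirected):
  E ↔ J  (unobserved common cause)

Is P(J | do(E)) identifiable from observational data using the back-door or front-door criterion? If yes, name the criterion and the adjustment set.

desc(E)\{E}={J,K}; candidates ⊆ {A,F,T}.
E↔J: latent back-door arc(s) into E.
size 0: {}; under {} E still reaches {A,F,J,T} ∋ J.
size 1: {A}, {F}, {T}; under {A} E still reaches {F,J,T} ∋ J.
size 2: {A,F}, {A,T}, {F,T}; under {A,F} E still reaches {J,T} ∋ J.
E↔J cannot be blocked by any observed set — no back-door set.
No mediator lies on a directed E→…→J path.
Neither criterion identifies P(J|do(E)) in this graph.

P(J|do(E)): not identifiable (no BD/FD set).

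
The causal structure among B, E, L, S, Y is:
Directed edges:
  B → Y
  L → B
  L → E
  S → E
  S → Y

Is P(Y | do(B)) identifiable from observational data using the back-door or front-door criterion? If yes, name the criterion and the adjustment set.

desc(B)\{B}={Y}; candidates ⊆ {E,L,S}.
∅: B⊥Y given ∅ in G with B→· removed — back-door holds.
P(Y|do(B)) = P(Y|B) — no adjustment needed.

P(Y|do(B)): backdoor, adjust for ∅.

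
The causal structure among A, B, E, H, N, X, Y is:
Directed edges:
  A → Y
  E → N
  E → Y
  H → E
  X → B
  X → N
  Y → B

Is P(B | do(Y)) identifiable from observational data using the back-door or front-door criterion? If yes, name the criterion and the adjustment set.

desc(Y)\{Y}={B}; candidates ⊆ {A,E,H,N,X}.
∅: Y⊥B given ∅ in G with Y→· removed — back-door holds.
P(B|do(Y)) = P(B|Y) — no adjustment needed.

P(B|do(Y)): backdoor, adjust for ∅.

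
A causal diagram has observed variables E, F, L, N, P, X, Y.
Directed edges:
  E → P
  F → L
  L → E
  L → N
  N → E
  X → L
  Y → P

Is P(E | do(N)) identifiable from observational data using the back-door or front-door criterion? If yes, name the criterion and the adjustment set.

desc(N)\{N}={E,P}; candidates ⊆ {F,L,X,Y}.
size 0: {}; under {} N still reaches {E,F,L,P,X} ∋ E.
{L}: N⊥E given {L} in G with N→· removed — back-door holds.
P(E|do(N)) = Σ_{L} P(E|N,L)·P(L).

P(E|do(N)): backdoor, adjust for {L}.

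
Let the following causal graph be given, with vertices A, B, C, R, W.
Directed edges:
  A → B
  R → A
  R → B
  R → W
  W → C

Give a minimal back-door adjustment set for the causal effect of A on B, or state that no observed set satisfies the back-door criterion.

desc(A)\{A}={B}; candidates ⊆ {C,R,W}.
size 0: {}; under {} A still reaches {B,C,R,W} ∋ B.
{R}: A⊥B given {R} in G with A→· removed — back-door holds.

A→B: minimal back-door set {R}.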